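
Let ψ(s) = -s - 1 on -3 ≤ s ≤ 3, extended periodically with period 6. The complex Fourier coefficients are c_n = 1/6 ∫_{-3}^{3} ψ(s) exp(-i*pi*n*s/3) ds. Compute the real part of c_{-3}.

0

Since ψ is real-valued, Re(c_{-3}) = 1/6 ∫_{-3}^{3} ψ(s) cos(-pi*s) ds = a_{3}/2.
Integrating by parts (boundary term plus one more integral), an antiderivative of (-s - 1) cos(-pi*s) is -s*sin(pi*s)/pi - sin(pi*s)/pi - cos(pi*s)/pi**2; evaluating from -3 to 3: ∫_{-3}^{3} (-s - 1) cos(-pi*s) ds = (pi**(-2)) - (pi**(-2)) = 0.
Hence Re(c_{-3}) = (1/6)·(0) = 0.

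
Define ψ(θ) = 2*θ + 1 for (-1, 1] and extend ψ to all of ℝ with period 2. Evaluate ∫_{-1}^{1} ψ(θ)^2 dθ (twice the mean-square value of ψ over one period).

∫_{-1}^{1} ψ(θ)^2 dθ = 14/3.

14/3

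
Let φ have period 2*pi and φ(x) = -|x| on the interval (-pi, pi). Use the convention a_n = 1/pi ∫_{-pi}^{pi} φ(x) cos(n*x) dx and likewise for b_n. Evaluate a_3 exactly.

4/(9*pi)

a_3 = 1/pi ∫_{-pi}^{pi} φ(x) cos(3*x) dx.
φ is even and cos(3*x) is even, so the integrand is even and a_3 = 2/pi ∫_0^{pi} φ(x) cos(3*x) dx.
Integrating by parts (boundary term plus one more integral), an antiderivative of (-x) cos(3*x) is -x*sin(3*x)/3 - cos(3*x)/9; evaluating from 0 to pi: ∫_{0}^{pi} (-x) cos(3*x) dx = (1/9) - (-1/9) = 2/9.
Hence a_3 = (2/pi)·(2/9) = 4/(9*pi).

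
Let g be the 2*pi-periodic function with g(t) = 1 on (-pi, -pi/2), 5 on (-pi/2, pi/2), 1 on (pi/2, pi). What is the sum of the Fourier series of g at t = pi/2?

3

At t = pi/2 the one-sided limits are g(pi/2^-) = 5 and g(pi/2^+) = 1.
By Dirichlet's theorem the series converges to their average, [(5) + (1)]/2 = 3.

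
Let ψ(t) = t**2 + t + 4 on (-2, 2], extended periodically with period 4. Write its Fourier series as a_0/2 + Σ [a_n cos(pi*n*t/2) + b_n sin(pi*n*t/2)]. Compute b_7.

4/(7*pi)

b_7 = 1/2 ∫_{-2}^{2} ψ(t) sin(7*pi*t/2) dt.
Integrating by parts twice (tabular method), an antiderivative of (t**2 + t + 4) sin(7*pi*t/2) is -2*t**2*cos(7*pi*t/2)/(7*pi) + 8*t*sin(7*pi*t/2)/(49*pi**2) - 2*t*cos(7*pi*t/2)/(7*pi) + 4*sin(7*pi*t/2)/(49*pi**2) - 8*cos(7*pi*t/2)/(7*pi) + 16*cos(7*pi*t/2)/(343*pi**3); evaluating from -2 to 2: ∫_{-2}^{2} (t**2 + t + 4) sin(7*pi*t/2) dt = (4*(-4 + 245*pi**2)/(343*pi**3)) - (4*(-4 + 147*pi**2)/(343*pi**3)) = 8/(7*pi).
Hence b_7 = (1/2)·(8/(7*pi)) = 4/(7*pi).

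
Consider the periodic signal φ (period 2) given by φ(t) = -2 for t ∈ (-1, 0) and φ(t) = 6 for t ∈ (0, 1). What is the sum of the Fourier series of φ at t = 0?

2

At t = 0 the one-sided limits are φ(0^-) = -2 and φ(0^+) = 6.
By Dirichlet's theorem the series converges to their average, [(-2) + (6)]/2 = 2.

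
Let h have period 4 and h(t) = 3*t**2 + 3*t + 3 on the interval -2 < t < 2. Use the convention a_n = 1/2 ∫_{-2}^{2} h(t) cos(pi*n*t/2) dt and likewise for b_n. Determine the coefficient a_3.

-16/(3*pi**2)

a_3 = 1/2 ∫_{-2}^{2} h(t) cos(3*pi*t/2) dt.
Integrating by parts twice (tabular method), an antiderivative of (3*t**2 + 3*t + 3) cos(3*pi*t/2) is 2*t**2*sin(3*pi*t/2)/pi + 2*t*sin(3*pi*t/2)/pi + 8*t*cos(3*pi*t/2)/(3*pi**2) - 16*sin(3*pi*t/2)/(9*pi**3) + 2*sin(3*pi*t/2)/pi + 4*cos(3*pi*t/2)/(3*pi**2); evaluating from -2 to 2: ∫_{-2}^{2} (3*t**2 + 3*t + 3) cos(3*pi*t/2) dt = (-20/(3*pi**2)) - (4/pi**2) = -32/(3*pi**2).
Hence a_3 = (1/2)·(-32/(3*pi**2)) = -16/(3*pi**2).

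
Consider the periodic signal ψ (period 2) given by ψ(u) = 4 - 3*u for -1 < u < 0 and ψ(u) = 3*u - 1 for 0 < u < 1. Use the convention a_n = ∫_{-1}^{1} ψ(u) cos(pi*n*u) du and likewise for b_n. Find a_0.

a_0 = ∫_{-1}^{1} ψ(u) du = 6.

6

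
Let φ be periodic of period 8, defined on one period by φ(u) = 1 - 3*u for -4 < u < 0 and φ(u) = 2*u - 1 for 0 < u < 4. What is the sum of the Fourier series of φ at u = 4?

10

At u = 4 the one-sided limits are φ(4^-) = 7 and φ(4^+) = 13.
By Dirichlet's theorem the series converges to their average, [(7) + (13)]/2 = 10.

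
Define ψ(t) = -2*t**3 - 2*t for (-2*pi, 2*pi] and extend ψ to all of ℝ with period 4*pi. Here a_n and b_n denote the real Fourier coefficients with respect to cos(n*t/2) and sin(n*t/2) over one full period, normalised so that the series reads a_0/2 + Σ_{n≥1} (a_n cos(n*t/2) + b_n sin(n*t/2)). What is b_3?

b_3 = (1/(2*pi)) ∫_{-2*pi}^{2*pi} ψ(t) sin(3*t/2) dt.
ψ is odd and sin(3*t/2) is odd, so the integrand is even and b_3 = 1/pi ∫_0^{2*pi} ψ(t) sin(3*t/2) dt.
Integrating by parts three times (tabular method), an antiderivative of (-2*t**3 - 2*t) sin(3*t/2) is 4*t**3*cos(3*t/2)/3 - 8*t**2*sin(3*t/2)/3 - 20*t*cos(3*t/2)/9 + 40*sin(3*t/2)/27; evaluating from 0 to 2*pi: ∫_{0}^{2*pi} (-2*t**3 - 2*t) sin(3*t/2) dt = (8*pi*(5 - 12*pi**2)/9) - (0) = 8*pi*(5 - 12*pi**2)/9.
Hence b_3 = (1/pi)·(8*pi*(5 - 12*pi**2)/9) = 40/9 - 32*pi**2/3.

40/9 - 32*pi**2/3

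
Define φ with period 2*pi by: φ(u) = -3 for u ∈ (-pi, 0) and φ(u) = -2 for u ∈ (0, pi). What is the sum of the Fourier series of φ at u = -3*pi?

u = -3*pi differs from u = -pi by -1 full period(s), and the series is 2*pi-periodic.
At u = -pi the one-sided limits are φ(-pi^-) = -2 and φ(-pi^+) = -3.
By Dirichlet's theorem the series converges to their average, [(-2) + (-3)]/2 = -5/2.

-5/2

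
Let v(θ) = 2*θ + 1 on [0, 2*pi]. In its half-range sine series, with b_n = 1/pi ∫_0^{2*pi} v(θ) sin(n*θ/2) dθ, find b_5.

4*(1 + 2*pi)/(5*pi)

b_5 = 1/pi ∫_0^{2*pi} (2*θ + 1) sin(5*θ/2) dθ.
Integrating by parts (boundary term plus one more integral), an antiderivative of (2*θ + 1) sin(5*θ/2) is -4*θ*cos(5*θ/2)/5 + 8*sin(5*θ/2)/25 - 2*cos(5*θ/2)/5; evaluating from 0 to 2*pi: ∫_{0}^{2*pi} (2*θ + 1) sin(5*θ/2) dθ = (2/5 + 8*pi/5) - (-2/5) = 4/5 + 8*pi/5.
Hence b_5 = (1/pi)·(4/5 + 8*pi/5) = 4*(1 + 2*pi)/(5*pi).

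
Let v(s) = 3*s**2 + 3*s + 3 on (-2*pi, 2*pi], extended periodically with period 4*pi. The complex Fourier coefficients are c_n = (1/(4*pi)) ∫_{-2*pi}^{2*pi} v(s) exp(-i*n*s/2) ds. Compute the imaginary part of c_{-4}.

Since v is real-valued, Im(c_{-4}) = -(1/(4*pi)) ∫_{-2*pi}^{2*pi} v(s) sin(-2*s) ds = b_{4}/2.
Integrating by parts twice (tabular method), an antiderivative of (3*s**2 + 3*s + 3) sin(-2*s) is 3*s**2*cos(2*s)/2 - 3*s*sin(2*s)/2 + 3*s*cos(2*s)/2 - 3*sin(2*s)/4 + 3*cos(2*s)/4; evaluating from -2*pi to 2*pi: ∫_{-2*pi}^{2*pi} (3*s**2 + 3*s + 3) sin(-2*s) ds = (3/4 + 3*pi + 6*pi**2) - (-3*pi + 3/4 + 6*pi**2) = 6*pi.
Hence Im(c_{-4}) = (-1/(4*pi))·(6*pi) = -3/2.

-3/2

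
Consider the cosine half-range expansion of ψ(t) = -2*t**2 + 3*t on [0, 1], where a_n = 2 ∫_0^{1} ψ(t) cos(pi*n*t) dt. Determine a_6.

a_6 = 2 ∫_0^{1} (-2*t**2 + 3*t) cos(6*pi*t) dt.
Integrating by parts twice (tabular method), an antiderivative of (-2*t**2 + 3*t) cos(6*pi*t) is -t**2*sin(6*pi*t)/(3*pi) + t*sin(6*pi*t)/(2*pi) - t*cos(6*pi*t)/(9*pi**2) + sin(6*pi*t)/(54*pi**3) + cos(6*pi*t)/(12*pi**2); evaluating from 0 to 1: ∫_{0}^{1} (-2*t**2 + 3*t) cos(6*pi*t) dt = (-1/(36*pi**2)) - (1/(12*pi**2)) = -1/(9*pi**2).
Hence a_6 = 2·(-1/(9*pi**2)) = -2/(9*pi**2).

-2/(9*pi**2)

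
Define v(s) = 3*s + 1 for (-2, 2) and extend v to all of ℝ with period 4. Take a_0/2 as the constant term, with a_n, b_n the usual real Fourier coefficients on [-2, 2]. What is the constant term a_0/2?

a_0 = 1/2 ∫_{-2}^{2} v(s) ds = 1/2 · (4) = 2.
So the constant term a_0/2 = 1.

1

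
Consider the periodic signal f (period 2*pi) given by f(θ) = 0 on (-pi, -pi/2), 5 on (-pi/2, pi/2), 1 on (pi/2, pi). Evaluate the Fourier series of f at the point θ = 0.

5

f is continuous at θ = 0 with value 5, so the series converges to 5 there.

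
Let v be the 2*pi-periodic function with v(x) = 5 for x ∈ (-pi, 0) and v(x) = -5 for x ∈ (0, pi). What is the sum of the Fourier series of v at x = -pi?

0

x = -pi differs from x = pi by -1 full period(s), and the series is 2*pi-periodic.
At x = pi the one-sided limits are v(pi^-) = -5 and v(pi^+) = 5.
By Dirichlet's theorem the series converges to their average, [(-5) + (5)]/2 = 0.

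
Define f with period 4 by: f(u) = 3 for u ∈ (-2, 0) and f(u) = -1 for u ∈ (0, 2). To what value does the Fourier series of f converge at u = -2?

1

At u = -2 the one-sided limits are f(-2^-) = -1 and f(-2^+) = 3.
By Dirichlet's theorem the series converges to their average, [(-1) + (3)]/2 = 1.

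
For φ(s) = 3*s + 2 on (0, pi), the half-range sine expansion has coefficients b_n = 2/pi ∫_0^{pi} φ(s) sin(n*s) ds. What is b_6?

-1

b_6 = 2/pi ∫_0^{pi} (3*s + 2) sin(6*s) ds.
Integrating by parts (boundary term plus one more integral), an antiderivative of (3*s + 2) sin(6*s) is -s*cos(6*s)/2 + sin(6*s)/12 - cos(6*s)/3; evaluating from 0 to pi: ∫_{0}^{pi} (3*s + 2) sin(6*s) ds = (-pi/2 - 1/3) - (-1/3) = -pi/2.
Hence b_6 = (2/pi)·(-pi/2) = -1.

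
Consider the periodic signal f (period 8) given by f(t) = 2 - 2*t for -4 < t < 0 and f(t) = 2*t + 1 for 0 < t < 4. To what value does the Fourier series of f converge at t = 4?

19/2

t = 4 differs from t = -4 by 1 full period(s), and the series is 8-periodic.
At t = -4 the one-sided limits are f(-4^-) = 9 and f(-4^+) = 10.
By Dirichlet's theorem the series converges to their average, [(9) + (10)]/2 = 19/2.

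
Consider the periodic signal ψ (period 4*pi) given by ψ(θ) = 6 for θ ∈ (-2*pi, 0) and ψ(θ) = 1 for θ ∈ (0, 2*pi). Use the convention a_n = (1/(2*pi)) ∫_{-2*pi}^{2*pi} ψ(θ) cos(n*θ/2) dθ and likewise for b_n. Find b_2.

0

b_2 = (1/(2*pi)) ∫_{-2*pi}^{2*pi} ψ(θ) sin(θ) dθ.
Split the integral at the breakpoints.
Directly, an antiderivative of (6) sin(θ) is -6*cos(θ); evaluating from -2*pi to 0: ∫_{-2*pi}^{0} (6) sin(θ) dθ = (-6) - (-6) = 0.
Directly, an antiderivative of (1) sin(θ) is -cos(θ); evaluating from 0 to 2*pi: ∫_{0}^{2*pi} (1) sin(θ) dθ = (-1) - (-1) = 0.
Summing the pieces and multiplying by (1/(2*pi)) gives b_2 = 0.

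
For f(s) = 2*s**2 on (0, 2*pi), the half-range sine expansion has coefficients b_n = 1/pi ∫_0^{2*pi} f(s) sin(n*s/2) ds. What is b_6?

-8*pi/3

b_6 = 1/pi ∫_0^{2*pi} (2*s**2) sin(3*s) ds.
Integrating by parts twice (tabular method), an antiderivative of (2*s**2) sin(3*s) is -2*s**2*cos(3*s)/3 + 4*s*sin(3*s)/9 + 4*cos(3*s)/27; evaluating from 0 to 2*pi: ∫_{0}^{2*pi} (2*s**2) sin(3*s) ds = (4/27 - 8*pi**2/3) - (4/27) = -8*pi**2/3.
Hence b_6 = (1/pi)·(-8*pi**2/3) = -8*pi/3.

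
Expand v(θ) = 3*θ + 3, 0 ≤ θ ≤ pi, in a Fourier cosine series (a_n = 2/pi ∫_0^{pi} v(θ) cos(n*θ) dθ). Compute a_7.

-12/(49*pi)

a_7 = 2/pi ∫_0^{pi} (3*θ + 3) cos(7*θ) dθ.
Integrating by parts (boundary term plus one more integral), an antiderivative of (3*θ + 3) cos(7*θ) is 3*θ*sin(7*θ)/7 + 3*sin(7*θ)/7 + 3*cos(7*θ)/49; evaluating from 0 to pi: ∫_{0}^{pi} (3*θ + 3) cos(7*θ) dθ = (-3/49) - (3/49) = -6/49.
Hence a_7 = (2/pi)·(-6/49) = -12/(49*pi).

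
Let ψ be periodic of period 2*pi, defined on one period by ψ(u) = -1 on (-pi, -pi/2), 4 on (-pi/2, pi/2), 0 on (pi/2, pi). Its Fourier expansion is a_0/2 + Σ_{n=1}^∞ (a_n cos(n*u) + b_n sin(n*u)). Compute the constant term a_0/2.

7/4

a_0 = 1/pi ∫_{-pi}^{pi} ψ(u) du = 1/pi · (7*pi/2) = 7/2.
So the constant term a_0/2 = 7/4.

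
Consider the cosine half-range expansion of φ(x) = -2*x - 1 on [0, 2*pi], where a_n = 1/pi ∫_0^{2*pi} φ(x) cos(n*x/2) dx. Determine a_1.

a_1 = 1/pi ∫_0^{2*pi} (-2*x - 1) cos(x/2) dx.
Integrating by parts (boundary term plus one more integral), an antiderivative of (-2*x - 1) cos(x/2) is -4*x*sin(x/2) - 2*sin(x/2) - 8*cos(x/2); evaluating from 0 to 2*pi: ∫_{0}^{2*pi} (-2*x - 1) cos(x/2) dx = (8) - (-8) = 16.
Hence a_1 = (1/pi)·(16) = 16/pi.

16/pi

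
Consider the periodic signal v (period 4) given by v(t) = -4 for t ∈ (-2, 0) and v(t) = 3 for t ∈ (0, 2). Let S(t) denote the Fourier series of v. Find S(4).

t = 4 differs from t = 0 by 1 full period(s), and the series is 4-periodic.
At t = 0 the one-sided limits are v(0^-) = -4 and v(0^+) = 3.
By Dirichlet's theorem the series converges to their average, [(-4) + (3)]/2 = -1/2.

-1/2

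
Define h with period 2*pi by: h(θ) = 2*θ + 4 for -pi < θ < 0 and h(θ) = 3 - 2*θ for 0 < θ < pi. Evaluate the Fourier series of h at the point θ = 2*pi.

7/2

θ = 2*pi differs from θ = 0 by 1 full period(s), and the series is 2*pi-periodic.
At θ = 0 the one-sided limits are h(0^-) = 4 and h(0^+) = 3.
By Dirichlet's theorem the series converges to their average, [(4) + (3)]/2 = 7/2.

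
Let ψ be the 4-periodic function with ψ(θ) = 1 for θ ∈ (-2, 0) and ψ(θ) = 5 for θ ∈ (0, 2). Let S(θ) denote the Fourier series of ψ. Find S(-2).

3

At θ = -2 the one-sided limits are ψ(-2^-) = 5 and ψ(-2^+) = 1.
By Dirichlet's theorem the series converges to their average, [(5) + (1)]/2 = 3.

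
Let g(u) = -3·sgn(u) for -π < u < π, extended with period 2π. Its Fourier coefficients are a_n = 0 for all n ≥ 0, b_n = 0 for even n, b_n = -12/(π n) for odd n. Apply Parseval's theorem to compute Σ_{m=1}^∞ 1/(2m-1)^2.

Parseval: Σ b_n^2 = (1/π) ∫_{-π}^{π} g(u)^2 du = 18.
Only odd n contribute, with b_n^2 = 144/(π^2 n^2), so Σ_{m≥1} 1/(2m-1)^2 = π^2·(18)/144 = pi**2/8.

pi**2/8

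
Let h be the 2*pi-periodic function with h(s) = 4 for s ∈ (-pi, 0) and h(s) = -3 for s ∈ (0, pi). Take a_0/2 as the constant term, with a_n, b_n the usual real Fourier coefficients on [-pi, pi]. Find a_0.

a_0 = 1/pi ∫_{-pi}^{pi} h(s) ds = 1/pi · (pi) = 1.

1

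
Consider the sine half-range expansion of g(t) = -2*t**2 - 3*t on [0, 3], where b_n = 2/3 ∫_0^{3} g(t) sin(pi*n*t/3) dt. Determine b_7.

18*(8 - 147*pi**2)/(343*pi**3)

b_7 = 2/3 ∫_0^{3} (-2*t**2 - 3*t) sin(7*pi*t/3) dt.
Integrating by parts twice (tabular method), an antiderivative of (-2*t**2 - 3*t) sin(7*pi*t/3) is 6*t**2*cos(7*pi*t/3)/(7*pi) - 36*t*sin(7*pi*t/3)/(49*pi**2) + 9*t*cos(7*pi*t/3)/(7*pi) - 27*sin(7*pi*t/3)/(49*pi**2) - 108*cos(7*pi*t/3)/(343*pi**3); evaluating from 0 to 3: ∫_{0}^{3} (-2*t**2 - 3*t) sin(7*pi*t/3) dt = (27*(4 - 147*pi**2)/(343*pi**3)) - (-108/(343*pi**3)) = 27*(8 - 147*pi**2)/(343*pi**3).
Hence b_7 = (2/3)·(27*(8 - 147*pi**2)/(343*pi**3)) = 18*(8 - 147*pi**2)/(343*pi**3).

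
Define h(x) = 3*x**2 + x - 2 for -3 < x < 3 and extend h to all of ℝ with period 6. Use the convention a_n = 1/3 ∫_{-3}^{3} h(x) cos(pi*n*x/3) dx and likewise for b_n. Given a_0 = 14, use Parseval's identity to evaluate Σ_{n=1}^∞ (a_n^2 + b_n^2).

Parseval: a_0^2/2 + Σ_{n≥1} (a_n^2+b_n^2) = 1/3 ∫_{-3}^{3} h(x)^2 dx = 1168/5.
Subtract a_0^2/2 = 98: Σ (a_n^2+b_n^2) = 678/5.

678/5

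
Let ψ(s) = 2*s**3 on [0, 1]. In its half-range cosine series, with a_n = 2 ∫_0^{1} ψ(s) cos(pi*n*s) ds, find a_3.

a_3 = 2 ∫_0^{1} (2*s**3) cos(3*pi*s) ds.
Integrating by parts three times (tabular method), an antiderivative of (2*s**3) cos(3*pi*s) is 2*s**3*sin(3*pi*s)/(3*pi) + 2*s**2*cos(3*pi*s)/(3*pi**2) - 4*s*sin(3*pi*s)/(9*pi**3) - 4*cos(3*pi*s)/(27*pi**4); evaluating from 0 to 1: ∫_{0}^{1} (2*s**3) cos(3*pi*s) ds = (2*(2 - 9*pi**2)/(27*pi**4)) - (-4/(27*pi**4)) = 2*(4 - 9*pi**2)/(27*pi**4).
Hence a_3 = 2·(2*(4 - 9*pi**2)/(27*pi**4)) = 4*(4 - 9*pi**2)/(27*pi**4).

4*(4 - 9*pi**2)/(27*pi**4)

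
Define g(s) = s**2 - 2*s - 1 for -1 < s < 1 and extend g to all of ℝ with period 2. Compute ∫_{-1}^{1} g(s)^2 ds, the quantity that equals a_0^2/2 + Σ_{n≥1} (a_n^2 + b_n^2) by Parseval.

56/15

∫_{-1}^{1} g(s)^2 ds = 56/15.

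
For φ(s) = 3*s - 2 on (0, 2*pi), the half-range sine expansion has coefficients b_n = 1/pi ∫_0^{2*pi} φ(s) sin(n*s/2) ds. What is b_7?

b_7 = 1/pi ∫_0^{2*pi} (3*s - 2) sin(7*s/2) ds.
Integrating by parts (boundary term plus one more integral), an antiderivative of (3*s - 2) sin(7*s/2) is -6*s*cos(7*s/2)/7 + 12*sin(7*s/2)/49 + 4*cos(7*s/2)/7; evaluating from 0 to 2*pi: ∫_{0}^{2*pi} (3*s - 2) sin(7*s/2) ds = (-4/7 + 12*pi/7) - (4/7) = -8/7 + 12*pi/7.
Hence b_7 = (1/pi)·(-8/7 + 12*pi/7) = 4*(-2 + 3*pi)/(7*pi).

4*(-2 + 3*pi)/(7*pi)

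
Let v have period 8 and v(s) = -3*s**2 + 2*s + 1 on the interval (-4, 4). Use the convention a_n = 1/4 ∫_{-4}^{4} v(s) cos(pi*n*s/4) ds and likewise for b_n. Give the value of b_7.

b_7 = 1/4 ∫_{-4}^{4} v(s) sin(7*pi*s/4) ds.
Integrating by parts twice (tabular method), an antiderivative of (-3*s**2 + 2*s + 1) sin(7*pi*s/4) is 12*s**2*cos(7*pi*s/4)/(7*pi) - 96*s*sin(7*pi*s/4)/(49*pi**2) - 8*s*cos(7*pi*s/4)/(7*pi) + 32*sin(7*pi*s/4)/(49*pi**2) - 4*cos(7*pi*s/4)/(7*pi) - 384*cos(7*pi*s/4)/(343*pi**3); evaluating from -4 to 4: ∫_{-4}^{4} (-3*s**2 + 2*s + 1) sin(7*pi*s/4) ds = (12*(32 - 637*pi**2)/(343*pi**3)) - (4*(96 - 2695*pi**2)/(343*pi**3)) = 64/(7*pi).
Hence b_7 = (1/4)·(64/(7*pi)) = 16/(7*pi).

16/(7*pi)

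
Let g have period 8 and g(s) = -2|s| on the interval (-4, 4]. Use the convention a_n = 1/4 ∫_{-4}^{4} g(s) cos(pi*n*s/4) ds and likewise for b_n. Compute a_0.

a_0 = 1/4 ∫_{-4}^{4} g(s) ds = 1/4 · (-32) = -8.

-8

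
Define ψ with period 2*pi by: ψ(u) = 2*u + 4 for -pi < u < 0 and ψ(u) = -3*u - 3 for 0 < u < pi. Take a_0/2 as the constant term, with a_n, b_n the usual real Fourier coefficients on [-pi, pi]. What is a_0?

1 - 5*pi/2

a_0 = 1/pi ∫_{-pi}^{pi} ψ(u) du = 1/pi · (pi*(2 - 5*pi)/2) = 1 - 5*pi/2.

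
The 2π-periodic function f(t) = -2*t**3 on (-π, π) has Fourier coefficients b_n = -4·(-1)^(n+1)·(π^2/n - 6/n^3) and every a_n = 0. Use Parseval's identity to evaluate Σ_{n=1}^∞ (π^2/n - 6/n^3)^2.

pi**6/14

Parseval: Σ b_n^2 = (1/π) ∫_{-π}^{π} f(t)^2 dt = 8*pi**6/7.
b_n^2 = 16·(π^2/n - 6/n^3)^2, so the sum equals (8*pi**6/7)/16 = pi**6/14.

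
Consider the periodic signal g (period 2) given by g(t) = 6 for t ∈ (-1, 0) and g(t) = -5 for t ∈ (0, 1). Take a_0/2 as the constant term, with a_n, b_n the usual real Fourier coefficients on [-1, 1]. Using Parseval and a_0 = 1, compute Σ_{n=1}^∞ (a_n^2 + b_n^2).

121/2

Parseval: a_0^2/2 + Σ_{n≥1} (a_n^2+b_n^2) = ∫_{-1}^{1} g(t)^2 dt = 61.
Subtract a_0^2/2 = 1/2: Σ (a_n^2+b_n^2) = 121/2.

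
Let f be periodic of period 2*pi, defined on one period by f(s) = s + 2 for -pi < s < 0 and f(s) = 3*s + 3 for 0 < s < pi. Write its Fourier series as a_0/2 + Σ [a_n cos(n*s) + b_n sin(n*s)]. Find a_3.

a_3 = 1/pi ∫_{-pi}^{pi} f(s) cos(3*s) ds.
Split the integral at the breakpoints.
Integrating by parts (boundary term plus one more integral), an antiderivative of (s + 2) cos(3*s) is s*sin(3*s)/3 + 2*sin(3*s)/3 + cos(3*s)/9; evaluating from -pi to 0: ∫_{-pi}^{0} (s + 2) cos(3*s) ds = (1/9) - (-1/9) = 2/9.
Integrating by parts (boundary term plus one more integral), an antiderivative of (3*s + 3) cos(3*s) is s*sin(3*s) + sin(3*s) + cos(3*s)/3; evaluating from 0 to pi: ∫_{0}^{pi} (3*s + 3) cos(3*s) ds = (-1/3) - (1/3) = -2/3.
Summing the pieces and multiplying by (1/pi) gives a_3 = -4/(9*pi).

-4/(9*pi)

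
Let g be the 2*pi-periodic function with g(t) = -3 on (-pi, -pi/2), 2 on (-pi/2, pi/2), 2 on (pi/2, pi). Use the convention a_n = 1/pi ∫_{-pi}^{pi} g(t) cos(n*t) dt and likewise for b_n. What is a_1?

5/pi

a_1 = 1/pi ∫_{-pi}^{pi} g(t) cos(t) dt.
Split the integral at the breakpoints.
Directly, an antiderivative of (-3) cos(t) is -3*sin(t); evaluating from -pi to -pi/2: ∫_{-pi}^{-pi/2} (-3) cos(t) dt = (3) - (0) = 3.
Directly, an antiderivative of (2) cos(t) is 2*sin(t); evaluating from -pi/2 to pi/2: ∫_{-pi/2}^{pi/2} (2) cos(t) dt = (2) - (-2) = 4.
Directly, an antiderivative of (2) cos(t) is 2*sin(t); evaluating from pi/2 to pi: ∫_{pi/2}^{pi} (2) cos(t) dt = (0) - (2) = -2.
Summing the pieces and multiplying by (1/pi) gives a_1 = 5/pi.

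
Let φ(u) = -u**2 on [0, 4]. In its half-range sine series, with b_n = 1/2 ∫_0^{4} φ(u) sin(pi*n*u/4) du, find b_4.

8/pi

b_4 = 1/2 ∫_0^{4} (-u**2) sin(pi*u) du.
Integrating by parts twice (tabular method), an antiderivative of (-u**2) sin(pi*u) is u**2*cos(pi*u)/pi - 2*u*sin(pi*u)/pi**2 - 2*cos(pi*u)/pi**3; evaluating from 0 to 4: ∫_{0}^{4} (-u**2) sin(pi*u) du = (-2/pi**3 + 16/pi) - (-2/pi**3) = 16/pi.
Hence b_4 = (1/2)·(16/pi) = 8/pi.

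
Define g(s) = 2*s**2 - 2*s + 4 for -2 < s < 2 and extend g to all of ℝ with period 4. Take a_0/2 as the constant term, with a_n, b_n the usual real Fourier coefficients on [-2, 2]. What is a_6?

a_6 = 1/2 ∫_{-2}^{2} g(s) cos(3*pi*s) ds.
Integrating by parts twice (tabular method), an antiderivative of (2*s**2 - 2*s + 4) cos(3*pi*s) is 2*s**2*sin(3*pi*s)/(3*pi) - 2*s*sin(3*pi*s)/(3*pi) + 4*s*cos(3*pi*s)/(9*pi**2) - 4*sin(3*pi*s)/(27*pi**3) + 4*sin(3*pi*s)/(3*pi) - 2*cos(3*pi*s)/(9*pi**2); evaluating from -2 to 2: ∫_{-2}^{2} (2*s**2 - 2*s + 4) cos(3*pi*s) ds = (2/(3*pi**2)) - (-10/(9*pi**2)) = 16/(9*pi**2).
Hence a_6 = (1/2)·(16/(9*pi**2)) = 8/(9*pi**2).

8/(9*pi**2)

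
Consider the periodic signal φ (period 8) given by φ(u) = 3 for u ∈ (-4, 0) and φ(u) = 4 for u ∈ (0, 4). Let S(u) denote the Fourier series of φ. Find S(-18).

3

u = -18 differs from u = -2 by -2 full period(s), and the series is 8-periodic.
φ is continuous at u = -2 with value 3, so the series converges to 3 there.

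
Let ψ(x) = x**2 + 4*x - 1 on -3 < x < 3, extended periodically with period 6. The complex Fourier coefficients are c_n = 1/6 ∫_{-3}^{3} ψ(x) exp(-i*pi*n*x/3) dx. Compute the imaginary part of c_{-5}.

12/(5*pi)

Since ψ is real-valued, Im(c_{-5}) = -1/6 ∫_{-3}^{3} ψ(x) sin(-5*pi*x/3) dx = b_{5}/2.
Integrating by parts twice (tabular method), an antiderivative of (x**2 + 4*x - 1) sin(-5*pi*x/3) is 3*x**2*cos(5*pi*x/3)/(5*pi) - 18*x*sin(5*pi*x/3)/(25*pi**2) + 12*x*cos(5*pi*x/3)/(5*pi) - 36*sin(5*pi*x/3)/(25*pi**2) - 3*cos(5*pi*x/3)/(5*pi) - 54*cos(5*pi*x/3)/(125*pi**3); evaluating from -3 to 3: ∫_{-3}^{3} (x**2 + 4*x - 1) sin(-5*pi*x/3) dx = (-12/pi + 54/(125*pi**3)) - (6*(9 + 50*pi**2)/(125*pi**3)) = -72/(5*pi).
Hence Im(c_{-5}) = (-1/6)·(-72/(5*pi)) = 12/(5*pi).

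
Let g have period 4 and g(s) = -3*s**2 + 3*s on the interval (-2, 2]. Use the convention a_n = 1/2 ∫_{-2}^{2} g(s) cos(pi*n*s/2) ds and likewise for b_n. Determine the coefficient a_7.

48/(49*pi**2)

a_7 = 1/2 ∫_{-2}^{2} g(s) cos(7*pi*s/2) ds.
Integrating by parts twice (tabular method), an antiderivative of (-3*s**2 + 3*s) cos(7*pi*s/2) is -6*s**2*sin(7*pi*s/2)/(7*pi) + 6*s*sin(7*pi*s/2)/(7*pi) - 24*s*cos(7*pi*s/2)/(49*pi**2) + 48*sin(7*pi*s/2)/(343*pi**3) + 12*cos(7*pi*s/2)/(49*pi**2); evaluating from -2 to 2: ∫_{-2}^{2} (-3*s**2 + 3*s) cos(7*pi*s/2) ds = (36/(49*pi**2)) - (-60/(49*pi**2)) = 96/(49*pi**2).
Hence a_7 = (1/2)·(96/(49*pi**2)) = 48/(49*pi**2).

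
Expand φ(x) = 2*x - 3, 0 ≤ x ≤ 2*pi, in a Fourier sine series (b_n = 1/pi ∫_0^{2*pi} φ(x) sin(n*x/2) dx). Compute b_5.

4*(-3 + 2*pi)/(5*pi)

b_5 = 1/pi ∫_0^{2*pi} (2*x - 3) sin(5*x/2) dx.
Integrating by parts (boundary term plus one more integral), an antiderivative of (2*x - 3) sin(5*x/2) is -4*x*cos(5*x/2)/5 + 8*sin(5*x/2)/25 + 6*cos(5*x/2)/5; evaluating from 0 to 2*pi: ∫_{0}^{2*pi} (2*x - 3) sin(5*x/2) dx = (-6/5 + 8*pi/5) - (6/5) = -12/5 + 8*pi/5.
Hence b_5 = (1/pi)·(-12/5 + 8*pi/5) = 4*(-3 + 2*pi)/(5*pi).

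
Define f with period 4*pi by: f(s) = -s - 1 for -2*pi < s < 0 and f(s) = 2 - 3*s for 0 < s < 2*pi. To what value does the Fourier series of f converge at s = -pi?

f is continuous at s = -pi with value -1 + pi, so the series converges to -1 + pi there.

-1 + pi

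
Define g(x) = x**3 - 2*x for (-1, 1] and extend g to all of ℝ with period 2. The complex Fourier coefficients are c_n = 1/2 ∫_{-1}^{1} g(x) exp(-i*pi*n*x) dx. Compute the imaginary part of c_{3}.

Since g is real-valued, Im(c_{3}) = -1/2 ∫_{-1}^{1} g(x) sin(3*pi*x) dx = -b_{3}/2.
g is odd and sin(3*pi*x) is odd, so the integrand is even: ∫_{-1}^{1} g(x) sin(3*pi*x) dx = 2∫_0^{1} g(x) sin(3*pi*x) dx.
Integrating by parts three times (tabular method), an antiderivative of (x**3 - 2*x) sin(3*pi*x) is -x**3*cos(3*pi*x)/(3*pi) + x**2*sin(3*pi*x)/(3*pi**2) + 2*x*cos(3*pi*x)/(9*pi**3) + 2*x*cos(3*pi*x)/(3*pi) - 2*sin(3*pi*x)/(9*pi**2) - 2*sin(3*pi*x)/(27*pi**4); evaluating from 0 to 1: ∫_{0}^{1} (x**3 - 2*x) sin(3*pi*x) dx = ((-3*pi**2 - 2)/(9*pi**3)) - (0) = (-3*pi**2 - 2)/(9*pi**3).
So ∫_{-1}^{1} g(x) sin(3*pi*x) dx = 2*(-3*pi**2 - 2)/(9*pi**3).
Hence Im(c_{3}) = (-1/2)·(2*(-3*pi**2 - 2)/(9*pi**3)) = (2 + 3*pi**2)/(9*pi**3).

(2 + 3*pi**2)/(9*pi**3)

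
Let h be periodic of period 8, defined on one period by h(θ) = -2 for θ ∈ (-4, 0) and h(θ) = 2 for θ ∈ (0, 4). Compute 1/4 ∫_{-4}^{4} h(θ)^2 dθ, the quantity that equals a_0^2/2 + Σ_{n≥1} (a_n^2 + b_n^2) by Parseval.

1/4 ∫_{-4}^{4} h(θ)^2 dθ = 1/4 · (32) = 8.

8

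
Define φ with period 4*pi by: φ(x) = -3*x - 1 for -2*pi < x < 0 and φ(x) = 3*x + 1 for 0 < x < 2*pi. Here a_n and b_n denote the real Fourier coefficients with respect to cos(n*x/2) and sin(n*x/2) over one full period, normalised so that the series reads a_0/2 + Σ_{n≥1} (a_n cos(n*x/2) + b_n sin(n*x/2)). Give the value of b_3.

b_3 = (1/(2*pi)) ∫_{-2*pi}^{2*pi} φ(x) sin(3*x/2) dx.
Split the integral at the breakpoints.
Integrating by parts (boundary term plus one more integral), an antiderivative of (-3*x - 1) sin(3*x/2) is 2*x*cos(3*x/2) - 4*sin(3*x/2)/3 + 2*cos(3*x/2)/3; evaluating from -2*pi to 0: ∫_{-2*pi}^{0} (-3*x - 1) sin(3*x/2) dx = (2/3) - (-2/3 + 4*pi) = 4/3 - 4*pi.
Integrating by parts (boundary term plus one more integral), an antiderivative of (3*x + 1) sin(3*x/2) is -2*x*cos(3*x/2) + 4*sin(3*x/2)/3 - 2*cos(3*x/2)/3; evaluating from 0 to 2*pi: ∫_{0}^{2*pi} (3*x + 1) sin(3*x/2) dx = (2/3 + 4*pi) - (-2/3) = 4/3 + 4*pi.
Summing the pieces and multiplying by (1/(2*pi)) gives b_3 = 4/(3*pi).

4/(3*pi)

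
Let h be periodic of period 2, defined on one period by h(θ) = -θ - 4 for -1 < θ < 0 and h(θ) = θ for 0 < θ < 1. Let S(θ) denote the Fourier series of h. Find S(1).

-1

At θ = 1 the one-sided limits are h(1^-) = 1 and h(1^+) = -3.
By Dirichlet's theorem the series converges to their average, [(1) + (-3)]/2 = -1.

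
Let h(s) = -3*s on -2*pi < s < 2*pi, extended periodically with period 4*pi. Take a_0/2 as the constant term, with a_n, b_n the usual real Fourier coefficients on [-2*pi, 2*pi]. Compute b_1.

-12

b_1 = (1/(2*pi)) ∫_{-2*pi}^{2*pi} h(s) sin(s/2) ds.
h is odd and sin(s/2) is odd, so the integrand is even and b_1 = 1/pi ∫_0^{2*pi} h(s) sin(s/2) ds.
Integrating by parts (boundary term plus one more integral), an antiderivative of (-3*s) sin(s/2) is 6*s*cos(s/2) - 12*sin(s/2); evaluating from 0 to 2*pi: ∫_{0}^{2*pi} (-3*s) sin(s/2) ds = (-12*pi) - (0) = -12*pi.
Hence b_1 = (1/pi)·(-12*pi) = -12.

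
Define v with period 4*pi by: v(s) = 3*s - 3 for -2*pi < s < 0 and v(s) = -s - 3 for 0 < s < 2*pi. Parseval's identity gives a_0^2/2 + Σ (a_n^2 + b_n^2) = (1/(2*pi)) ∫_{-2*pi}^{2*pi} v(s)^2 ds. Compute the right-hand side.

(1/(2*pi)) ∫_{-2*pi}^{2*pi} v(s)^2 ds = (1/(2*pi)) · (4*pi*(27 + 36*pi + 20*pi**2)/3) = 18 + 24*pi + 40*pi**2/3.

18 + 24*pi + 40*pi**2/3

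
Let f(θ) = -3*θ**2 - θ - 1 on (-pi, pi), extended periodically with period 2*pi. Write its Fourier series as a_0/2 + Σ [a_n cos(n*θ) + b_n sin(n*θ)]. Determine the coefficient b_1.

b_1 = 1/pi ∫_{-pi}^{pi} f(θ) sin(θ) dθ.
Integrating by parts twice (tabular method), an antiderivative of (-3*θ**2 - θ - 1) sin(θ) is 3*θ**2*cos(θ) - 6*θ*sin(θ) + θ*cos(θ) - sin(θ) - 5*cos(θ); evaluating from -pi to pi: ∫_{-pi}^{pi} (-3*θ**2 - θ - 1) sin(θ) dθ = (-3*pi**2 - pi + 5) - (-3*pi**2 + pi + 5) = -2*pi.
Hence b_1 = (1/pi)·(-2*pi) = -2.

-2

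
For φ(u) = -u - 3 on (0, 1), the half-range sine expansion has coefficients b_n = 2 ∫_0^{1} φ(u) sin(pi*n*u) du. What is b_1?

b_1 = 2 ∫_0^{1} (-u - 3) sin(pi*u) du.
Integrating by parts (boundary term plus one more integral), an antiderivative of (-u - 3) sin(pi*u) is u*cos(pi*u)/pi - sin(pi*u)/pi**2 + 3*cos(pi*u)/pi; evaluating from 0 to 1: ∫_{0}^{1} (-u - 3) sin(pi*u) du = (-4/pi) - (3/pi) = -7/pi.
Hence b_1 = 2·(-7/pi) = -14/pi.

-14/pi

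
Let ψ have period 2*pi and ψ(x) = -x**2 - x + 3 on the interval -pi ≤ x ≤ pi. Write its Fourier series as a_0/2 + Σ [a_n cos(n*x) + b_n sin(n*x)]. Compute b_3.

-2/3

b_3 = 1/pi ∫_{-pi}^{pi} ψ(x) sin(3*x) dx.
Integrating by parts twice (tabular method), an antiderivative of (-x**2 - x + 3) sin(3*x) is x**2*cos(3*x)/3 - 2*x*sin(3*x)/9 + x*cos(3*x)/3 - sin(3*x)/9 - 29*cos(3*x)/27; evaluating from -pi to pi: ∫_{-pi}^{pi} (-x**2 - x + 3) sin(3*x) dx = (-pi**2/3 - pi/3 + 29/27) - (-pi**2/3 + pi/3 + 29/27) = -2*pi/3.
Hence b_3 = (1/pi)·(-2*pi/3) = -2/3.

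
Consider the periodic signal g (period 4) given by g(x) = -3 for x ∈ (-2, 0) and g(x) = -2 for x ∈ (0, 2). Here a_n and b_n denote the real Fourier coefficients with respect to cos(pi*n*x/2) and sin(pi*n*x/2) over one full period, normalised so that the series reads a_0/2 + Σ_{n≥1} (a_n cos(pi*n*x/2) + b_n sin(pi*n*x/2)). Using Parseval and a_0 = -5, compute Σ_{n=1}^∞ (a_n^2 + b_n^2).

1/2

Parseval: a_0^2/2 + Σ_{n≥1} (a_n^2+b_n^2) = 1/2 ∫_{-2}^{2} g(x)^2 dx = 13.
Subtract a_0^2/2 = 25/2: Σ (a_n^2+b_n^2) = 1/2.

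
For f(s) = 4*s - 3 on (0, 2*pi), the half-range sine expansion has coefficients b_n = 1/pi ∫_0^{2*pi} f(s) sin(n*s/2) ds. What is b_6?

-8/3

b_6 = 1/pi ∫_0^{2*pi} (4*s - 3) sin(3*s) ds.
Integrating by parts (boundary term plus one more integral), an antiderivative of (4*s - 3) sin(3*s) is -4*s*cos(3*s)/3 + 4*sin(3*s)/9 + cos(3*s); evaluating from 0 to 2*pi: ∫_{0}^{2*pi} (4*s - 3) sin(3*s) ds = (1 - 8*pi/3) - (1) = -8*pi/3.
Hence b_6 = (1/pi)·(-8*pi/3) = -8/3.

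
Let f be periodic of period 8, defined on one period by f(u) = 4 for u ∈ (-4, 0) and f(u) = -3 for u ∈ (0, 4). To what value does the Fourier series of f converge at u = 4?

1/2

u = 4 differs from u = -4 by 1 full period(s), and the series is 8-periodic.
At u = -4 the one-sided limits are f(-4^-) = -3 and f(-4^+) = 4.
By Dirichlet's theorem the series converges to their average, [(-3) + (4)]/2 = 1/2.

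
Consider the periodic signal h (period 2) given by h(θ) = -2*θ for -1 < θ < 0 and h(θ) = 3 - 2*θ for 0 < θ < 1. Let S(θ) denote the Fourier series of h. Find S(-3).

θ = -3 differs from θ = -1 by -1 full period(s), and the series is 2-periodic.
At θ = -1 the one-sided limits are h(-1^-) = 1 and h(-1^+) = 2.
By Dirichlet's theorem the series converges to their average, [(1) + (2)]/2 = 3/2.

3/2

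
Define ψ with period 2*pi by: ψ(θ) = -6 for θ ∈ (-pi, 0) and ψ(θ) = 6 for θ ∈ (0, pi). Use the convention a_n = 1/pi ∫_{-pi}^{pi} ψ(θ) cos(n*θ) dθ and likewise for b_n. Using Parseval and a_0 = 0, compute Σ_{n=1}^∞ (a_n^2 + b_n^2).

72

Parseval: a_0^2/2 + Σ_{n≥1} (a_n^2+b_n^2) = 1/pi ∫_{-pi}^{pi} ψ(θ)^2 dθ = 72.
Subtract a_0^2/2 = 0: Σ (a_n^2+b_n^2) = 72.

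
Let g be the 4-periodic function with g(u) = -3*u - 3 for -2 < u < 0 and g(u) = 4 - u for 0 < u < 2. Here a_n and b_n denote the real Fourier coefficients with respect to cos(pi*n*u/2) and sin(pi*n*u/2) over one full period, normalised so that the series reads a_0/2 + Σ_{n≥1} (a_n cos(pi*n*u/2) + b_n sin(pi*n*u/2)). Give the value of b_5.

6/(5*pi)

b_5 = 1/2 ∫_{-2}^{2} g(u) sin(5*pi*u/2) du.
Split the integral at the breakpoints.
Integrating by parts (boundary term plus one more integral), an antiderivative of (-3*u - 3) sin(5*pi*u/2) is 6*u*cos(5*pi*u/2)/(5*pi) - 12*sin(5*pi*u/2)/(25*pi**2) + 6*cos(5*pi*u/2)/(5*pi); evaluating from -2 to 0: ∫_{-2}^{0} (-3*u - 3) sin(5*pi*u/2) du = (6/(5*pi)) - (6/(5*pi)) = 0.
Integrating by parts (boundary term plus one more integral), an antiderivative of (4 - u) sin(5*pi*u/2) is 2*u*cos(5*pi*u/2)/(5*pi) - 4*sin(5*pi*u/2)/(25*pi**2) - 8*cos(5*pi*u/2)/(5*pi); evaluating from 0 to 2: ∫_{0}^{2} (4 - u) sin(5*pi*u/2) du = (4/(5*pi)) - (-8/(5*pi)) = 12/(5*pi).
Summing the pieces and multiplying by (1/2) gives b_5 = 6/(5*pi).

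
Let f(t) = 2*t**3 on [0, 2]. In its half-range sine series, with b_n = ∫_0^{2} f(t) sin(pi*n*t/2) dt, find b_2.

b_2 = ∫_0^{2} (2*t**3) sin(pi*t) dt.
Integrating by parts three times (tabular method), an antiderivative of (2*t**3) sin(pi*t) is -2*t**3*cos(pi*t)/pi + 6*t**2*sin(pi*t)/pi**2 + 12*t*cos(pi*t)/pi**3 - 12*sin(pi*t)/pi**4; evaluating from 0 to 2: ∫_{0}^{2} (2*t**3) sin(pi*t) dt = (-16/pi + 24/pi**3) - (0) = -16/pi + 24/pi**3.
Hence b_2 = -16/pi + 24/pi**3.

-16/pi + 24/pi**3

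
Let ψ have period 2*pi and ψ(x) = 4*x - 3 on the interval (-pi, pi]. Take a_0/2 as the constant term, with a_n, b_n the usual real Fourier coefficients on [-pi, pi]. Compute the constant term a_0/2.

a_0 = 1/pi ∫_{-pi}^{pi} ψ(x) dx = 1/pi · (-6*pi) = -6.
So the constant term a_0/2 = -3.

-3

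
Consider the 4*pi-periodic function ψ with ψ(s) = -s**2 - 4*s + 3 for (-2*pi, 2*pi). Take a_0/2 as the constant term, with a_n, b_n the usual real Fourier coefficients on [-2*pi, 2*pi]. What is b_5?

-16/5

b_5 = (1/(2*pi)) ∫_{-2*pi}^{2*pi} ψ(s) sin(5*s/2) ds.
Integrating by parts twice (tabular method), an antiderivative of (-s**2 - 4*s + 3) sin(5*s/2) is 2*s**2*cos(5*s/2)/5 - 8*s*sin(5*s/2)/25 + 8*s*cos(5*s/2)/5 - 16*sin(5*s/2)/25 - 166*cos(5*s/2)/125; evaluating from -2*pi to 2*pi: ∫_{-2*pi}^{2*pi} (-s**2 - 4*s + 3) sin(5*s/2) ds = (-8*pi**2/5 - 16*pi/5 + 166/125) - (-8*pi**2/5 + 166/125 + 16*pi/5) = -32*pi/5.
Hence b_5 = (1/(2*pi))·(-32*pi/5) = -16/5.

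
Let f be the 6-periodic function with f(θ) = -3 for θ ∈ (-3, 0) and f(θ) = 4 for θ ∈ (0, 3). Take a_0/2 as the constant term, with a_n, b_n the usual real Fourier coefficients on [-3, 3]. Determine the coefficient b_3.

14/(3*pi)

b_3 = 1/3 ∫_{-3}^{3} f(θ) sin(pi*θ) dθ.
Split the integral at the breakpoints.
Directly, an antiderivative of (-3) sin(pi*θ) is 3*cos(pi*θ)/pi; evaluating from -3 to 0: ∫_{-3}^{0} (-3) sin(pi*θ) dθ = (3/pi) - (-3/pi) = 6/pi.
Directly, an antiderivative of (4) sin(pi*θ) is -4*cos(pi*θ)/pi; evaluating from 0 to 3: ∫_{0}^{3} (4) sin(pi*θ) dθ = (4/pi) - (-4/pi) = 8/pi.
Summing the pieces and multiplying by (1/3) gives b_3 = 14/(3*pi).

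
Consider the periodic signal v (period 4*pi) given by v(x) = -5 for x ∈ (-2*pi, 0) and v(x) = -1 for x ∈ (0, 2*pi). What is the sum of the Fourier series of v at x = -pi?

v is continuous at x = -pi with value -5, so the series converges to -5 there.

-5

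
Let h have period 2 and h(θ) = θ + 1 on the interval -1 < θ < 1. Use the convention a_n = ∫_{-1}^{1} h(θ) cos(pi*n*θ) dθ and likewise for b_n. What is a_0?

2

a_0 = ∫_{-1}^{1} h(θ) dθ = 2.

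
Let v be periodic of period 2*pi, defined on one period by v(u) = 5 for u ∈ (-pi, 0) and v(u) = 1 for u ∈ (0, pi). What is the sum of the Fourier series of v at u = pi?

3

At u = pi the one-sided limits are v(pi^-) = 1 and v(pi^+) = 5.
By Dirichlet's theorem the series converges to their average, [(1) + (5)]/2 = 3.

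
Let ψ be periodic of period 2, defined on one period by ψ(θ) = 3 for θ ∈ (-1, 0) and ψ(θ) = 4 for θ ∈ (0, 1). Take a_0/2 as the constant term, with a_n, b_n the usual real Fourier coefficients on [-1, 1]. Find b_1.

b_1 = ∫_{-1}^{1} ψ(θ) sin(pi*θ) dθ.
Split the integral at the breakpoints.
Directly, an antiderivative of (3) sin(pi*θ) is -3*cos(pi*θ)/pi; evaluating from -1 to 0: ∫_{-1}^{0} (3) sin(pi*θ) dθ = (-3/pi) - (3/pi) = -6/pi.
Directly, an antiderivative of (4) sin(pi*θ) is -4*cos(pi*θ)/pi; evaluating from 0 to 1: ∫_{0}^{1} (4) sin(pi*θ) dθ = (4/pi) - (-4/pi) = 8/pi.
Summing the pieces gives b_1 = 2/pi.

2/pi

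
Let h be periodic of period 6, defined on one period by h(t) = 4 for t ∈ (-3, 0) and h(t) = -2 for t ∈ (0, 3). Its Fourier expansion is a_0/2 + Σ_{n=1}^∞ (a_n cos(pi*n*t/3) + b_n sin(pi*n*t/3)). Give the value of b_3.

b_3 = 1/3 ∫_{-3}^{3} h(t) sin(pi*t) dt.
Split the integral at the breakpoints.
Directly, an antiderivative of (4) sin(pi*t) is -4*cos(pi*t)/pi; evaluating from -3 to 0: ∫_{-3}^{0} (4) sin(pi*t) dt = (-4/pi) - (4/pi) = -8/pi.
Directly, an antiderivative of (-2) sin(pi*t) is 2*cos(pi*t)/pi; evaluating from 0 to 3: ∫_{0}^{3} (-2) sin(pi*t) dt = (-2/pi) - (2/pi) = -4/pi.
Summing the pieces and multiplying by (1/3) gives b_3 = -4/pi.

-4/pi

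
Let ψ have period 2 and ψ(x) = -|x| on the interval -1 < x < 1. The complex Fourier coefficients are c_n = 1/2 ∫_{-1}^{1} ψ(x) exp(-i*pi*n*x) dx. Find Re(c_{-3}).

2/(9*pi**2)

Since ψ is real-valued, Re(c_{-3}) = 1/2 ∫_{-1}^{1} ψ(x) cos(-3*pi*x) dx = a_{3}/2.
ψ is even and cos(-3*pi*x) is even, so the integrand is even: ∫_{-1}^{1} ψ(x) cos(-3*pi*x) dx = 2∫_0^{1} ψ(x) cos(-3*pi*x) dx.
Integrating by parts (boundary term plus one more integral), an antiderivative of (-x) cos(-3*pi*x) is -x*sin(3*pi*x)/(3*pi) - cos(3*pi*x)/(9*pi**2); evaluating from 0 to 1: ∫_{0}^{1} (-x) cos(-3*pi*x) dx = (1/(9*pi**2)) - (-1/(9*pi**2)) = 2/(9*pi**2).
So ∫_{-1}^{1} ψ(x) cos(-3*pi*x) dx = 4/(9*pi**2).
Hence Re(c_{-3}) = (1/2)·(4/(9*pi**2)) = 2/(9*pi**2).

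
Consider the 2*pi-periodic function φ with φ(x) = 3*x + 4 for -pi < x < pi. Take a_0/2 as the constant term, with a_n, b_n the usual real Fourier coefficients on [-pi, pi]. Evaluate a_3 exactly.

a_3 = 1/pi ∫_{-pi}^{pi} φ(x) cos(3*x) dx.
Integrating by parts (boundary term plus one more integral), an antiderivative of (3*x + 4) cos(3*x) is x*sin(3*x) + 4*sin(3*x)/3 + cos(3*x)/3; evaluating from -pi to pi: ∫_{-pi}^{pi} (3*x + 4) cos(3*x) dx = (-1/3) - (-1/3) = 0.
Hence a_3 = (1/pi)·(0) = 0.

0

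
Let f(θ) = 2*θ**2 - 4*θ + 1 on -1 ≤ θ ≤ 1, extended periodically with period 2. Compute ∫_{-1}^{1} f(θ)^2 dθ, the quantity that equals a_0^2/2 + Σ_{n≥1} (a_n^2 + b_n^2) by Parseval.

254/15

∫_{-1}^{1} f(θ)^2 dθ = 254/15.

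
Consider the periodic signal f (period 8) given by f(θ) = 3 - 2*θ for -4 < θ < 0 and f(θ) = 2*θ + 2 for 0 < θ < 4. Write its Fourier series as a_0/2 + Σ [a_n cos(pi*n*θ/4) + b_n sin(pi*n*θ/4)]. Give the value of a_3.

-32/(9*pi**2)

a_3 = 1/4 ∫_{-4}^{4} f(θ) cos(3*pi*θ/4) dθ.
Split the integral at the breakpoints.
Integrating by parts (boundary term plus one more integral), an antiderivative of (3 - 2*θ) cos(3*pi*θ/4) is -8*θ*sin(3*pi*θ/4)/(3*pi) + 4*sin(3*pi*θ/4)/pi - 32*cos(3*pi*θ/4)/(9*pi**2); evaluating from -4 to 0: ∫_{-4}^{0} (3 - 2*θ) cos(3*pi*θ/4) dθ = (-32/(9*pi**2)) - (32/(9*pi**2)) = -64/(9*pi**2).
Integrating by parts (boundary term plus one more integral), an antiderivative of (2*θ + 2) cos(3*pi*θ/4) is 8*θ*sin(3*pi*θ/4)/(3*pi) + 8*sin(3*pi*θ/4)/(3*pi) + 32*cos(3*pi*θ/4)/(9*pi**2); evaluating from 0 to 4: ∫_{0}^{4} (2*θ + 2) cos(3*pi*θ/4) dθ = (-32/(9*pi**2)) - (32/(9*pi**2)) = -64/(9*pi**2).
Summing the pieces and multiplying by (1/4) gives a_3 = -32/(9*pi**2).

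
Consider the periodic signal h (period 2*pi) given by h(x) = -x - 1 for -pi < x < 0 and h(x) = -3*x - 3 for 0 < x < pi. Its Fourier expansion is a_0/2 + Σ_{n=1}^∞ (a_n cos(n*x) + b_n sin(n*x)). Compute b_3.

b_3 = 1/pi ∫_{-pi}^{pi} h(x) sin(3*x) dx.
Split the integral at the breakpoints.
Integrating by parts (boundary term plus one more integral), an antiderivative of (-x - 1) sin(3*x) is x*cos(3*x)/3 - sin(3*x)/9 + cos(3*x)/3; evaluating from -pi to 0: ∫_{-pi}^{0} (-x - 1) sin(3*x) dx = (1/3) - (-1/3 + pi/3) = 2/3 - pi/3.
Integrating by parts (boundary term plus one more integral), an antiderivative of (-3*x - 3) sin(3*x) is x*cos(3*x) - sin(3*x)/3 + cos(3*x); evaluating from 0 to pi: ∫_{0}^{pi} (-3*x - 3) sin(3*x) dx = (-pi - 1) - (1) = -pi - 2.
Summing the pieces and multiplying by (1/pi) gives b_3 = 4*(-pi - 1)/(3*pi).

4*(-pi - 1)/(3*pi)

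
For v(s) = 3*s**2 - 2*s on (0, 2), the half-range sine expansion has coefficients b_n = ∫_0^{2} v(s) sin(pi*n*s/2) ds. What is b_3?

b_3 = ∫_0^{2} (3*s**2 - 2*s) sin(3*pi*s/2) ds.
Integrating by parts twice (tabular method), an antiderivative of (3*s**2 - 2*s) sin(3*pi*s/2) is -2*s**2*cos(3*pi*s/2)/pi + 8*s*sin(3*pi*s/2)/(3*pi**2) + 4*s*cos(3*pi*s/2)/(3*pi) - 8*sin(3*pi*s/2)/(9*pi**2) + 16*cos(3*pi*s/2)/(9*pi**3); evaluating from 0 to 2: ∫_{0}^{2} (3*s**2 - 2*s) sin(3*pi*s/2) ds = (16*(-1 + 3*pi**2)/(9*pi**3)) - (16/(9*pi**3)) = 16*(-2 + 3*pi**2)/(9*pi**3).
Hence b_3 = 16*(-2 + 3*pi**2)/(9*pi**3).

16*(-2 + 3*pi**2)/(9*pi**3)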